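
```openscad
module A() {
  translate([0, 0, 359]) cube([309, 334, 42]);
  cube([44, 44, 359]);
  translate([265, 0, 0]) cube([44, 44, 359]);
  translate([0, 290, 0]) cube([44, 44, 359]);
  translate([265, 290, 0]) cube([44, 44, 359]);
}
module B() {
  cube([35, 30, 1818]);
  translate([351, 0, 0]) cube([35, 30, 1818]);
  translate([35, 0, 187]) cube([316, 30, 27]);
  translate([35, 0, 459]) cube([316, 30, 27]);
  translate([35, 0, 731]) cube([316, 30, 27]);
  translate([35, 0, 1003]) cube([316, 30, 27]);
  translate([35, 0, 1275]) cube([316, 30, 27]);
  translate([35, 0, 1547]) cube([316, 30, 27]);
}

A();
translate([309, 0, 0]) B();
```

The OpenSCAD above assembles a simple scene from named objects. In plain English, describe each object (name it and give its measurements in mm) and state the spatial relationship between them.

A is a four-legged stool. The seat is a 309×334×42 mm slab whose top surface is at z = 401 mm; four square legs, each 44×44 mm in cross-section, run from the floor (z = 0) to the underside of the seat, each flush with a corner of the seat.

B is a wooden ladder with two side rails of 35×30 mm section and 1818 mm height, set 386 mm apart overall. Between them run 6 rectangular rungs (30 mm deep, 27 mm thick), front faces flush with the rails' −y face. The bottom of the first rung is 187 mm above the floor and each subsequent rung is 272 mm higher than the one below.

The ladder is against the stool's +x side, with their −y faces flush.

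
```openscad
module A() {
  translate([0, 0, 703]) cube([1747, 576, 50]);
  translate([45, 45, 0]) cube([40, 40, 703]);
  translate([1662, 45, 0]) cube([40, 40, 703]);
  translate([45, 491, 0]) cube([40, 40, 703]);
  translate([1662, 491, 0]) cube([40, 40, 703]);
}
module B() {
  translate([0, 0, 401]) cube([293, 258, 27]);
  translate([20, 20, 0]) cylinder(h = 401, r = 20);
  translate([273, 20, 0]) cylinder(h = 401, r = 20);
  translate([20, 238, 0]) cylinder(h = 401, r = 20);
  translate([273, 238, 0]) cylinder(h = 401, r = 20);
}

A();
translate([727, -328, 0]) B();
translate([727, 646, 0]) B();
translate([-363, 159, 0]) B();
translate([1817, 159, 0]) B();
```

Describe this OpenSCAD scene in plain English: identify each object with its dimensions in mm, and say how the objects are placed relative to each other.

A is a rectangular dining table. The top is 1747×576×50 mm with its upper surface at z = 753 mm. It stands on four 40×40 mm square legs, each inset 45 mm from the nearest pair of top edges, running from the floor to the underside of the top.

B is a four-legged stool. The seat is 293×258 mm, 27 mm thick, top at z = 428 mm. It stands on four round legs, each 40 mm in diameter, from z = 0 to the seat underside, each leg's axis is inset half a diameter from the nearest pair of seat edges (so the leg's bounding box is flush with the corner).

Four stools sit around the table at the −y, +y, −x, +x sides.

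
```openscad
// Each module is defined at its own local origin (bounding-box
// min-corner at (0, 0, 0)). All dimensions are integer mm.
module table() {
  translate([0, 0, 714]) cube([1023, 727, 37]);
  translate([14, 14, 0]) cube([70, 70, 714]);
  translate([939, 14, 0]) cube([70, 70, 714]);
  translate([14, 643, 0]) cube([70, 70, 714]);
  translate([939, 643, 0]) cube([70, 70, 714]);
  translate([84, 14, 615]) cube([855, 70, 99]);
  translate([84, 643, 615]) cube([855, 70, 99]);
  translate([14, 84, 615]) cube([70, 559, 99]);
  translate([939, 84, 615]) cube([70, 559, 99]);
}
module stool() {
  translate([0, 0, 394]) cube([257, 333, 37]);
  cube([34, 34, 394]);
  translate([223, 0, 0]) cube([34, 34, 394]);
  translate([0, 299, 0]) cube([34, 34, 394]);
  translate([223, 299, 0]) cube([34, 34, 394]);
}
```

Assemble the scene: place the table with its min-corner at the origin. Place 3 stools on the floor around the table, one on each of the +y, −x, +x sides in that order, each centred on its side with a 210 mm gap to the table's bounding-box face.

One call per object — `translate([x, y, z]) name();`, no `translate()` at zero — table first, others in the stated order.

table();
translate([383, 937, 0]) stool();
translate([-467, 197, 0]) stool();
translate([1233, 197, 0]) stool();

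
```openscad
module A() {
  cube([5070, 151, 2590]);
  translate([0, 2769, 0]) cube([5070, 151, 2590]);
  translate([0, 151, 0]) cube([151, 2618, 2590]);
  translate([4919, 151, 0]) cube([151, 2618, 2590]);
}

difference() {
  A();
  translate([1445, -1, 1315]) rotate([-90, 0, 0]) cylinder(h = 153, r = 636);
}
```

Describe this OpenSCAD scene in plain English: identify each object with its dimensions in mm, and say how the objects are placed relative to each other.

A is a box-shaped house frame (walls only): outside footprint 5070×2920 mm, wall height 2590 mm, wall thickness 151 mm. The two y-facing walls run the full x-width; the two x-facing walls fit between the inner faces of the y-facing walls.

The house frame has a circular hole of radius 636 mm through its front wall, centred at (x = 1445, z = 1315).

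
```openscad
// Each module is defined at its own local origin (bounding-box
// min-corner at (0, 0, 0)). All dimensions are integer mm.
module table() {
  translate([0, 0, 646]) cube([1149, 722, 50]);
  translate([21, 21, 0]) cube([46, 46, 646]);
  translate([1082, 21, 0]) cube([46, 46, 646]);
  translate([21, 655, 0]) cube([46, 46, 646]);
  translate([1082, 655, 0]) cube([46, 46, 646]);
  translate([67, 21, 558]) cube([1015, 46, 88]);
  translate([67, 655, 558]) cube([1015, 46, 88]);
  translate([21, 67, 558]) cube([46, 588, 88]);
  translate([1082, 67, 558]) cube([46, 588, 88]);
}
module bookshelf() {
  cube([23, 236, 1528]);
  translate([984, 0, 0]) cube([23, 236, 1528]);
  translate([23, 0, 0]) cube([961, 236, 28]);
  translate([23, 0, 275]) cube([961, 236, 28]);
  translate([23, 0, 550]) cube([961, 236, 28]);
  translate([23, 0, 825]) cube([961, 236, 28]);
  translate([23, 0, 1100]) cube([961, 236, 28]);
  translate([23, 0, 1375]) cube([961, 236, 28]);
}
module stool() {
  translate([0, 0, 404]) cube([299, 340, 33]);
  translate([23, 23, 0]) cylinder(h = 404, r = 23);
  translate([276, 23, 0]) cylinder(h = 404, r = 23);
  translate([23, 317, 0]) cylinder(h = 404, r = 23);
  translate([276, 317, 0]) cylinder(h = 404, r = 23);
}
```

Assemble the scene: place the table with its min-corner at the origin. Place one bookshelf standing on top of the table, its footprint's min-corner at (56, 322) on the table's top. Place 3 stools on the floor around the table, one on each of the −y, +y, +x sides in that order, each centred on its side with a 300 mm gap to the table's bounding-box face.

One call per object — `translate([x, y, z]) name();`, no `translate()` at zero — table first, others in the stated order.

table();
translate([56, 322, 696]) bookshelf();
translate([425, -640, 0]) stool();
translate([425, 1022, 0]) stool();
translate([1449, 191, 0]) stool();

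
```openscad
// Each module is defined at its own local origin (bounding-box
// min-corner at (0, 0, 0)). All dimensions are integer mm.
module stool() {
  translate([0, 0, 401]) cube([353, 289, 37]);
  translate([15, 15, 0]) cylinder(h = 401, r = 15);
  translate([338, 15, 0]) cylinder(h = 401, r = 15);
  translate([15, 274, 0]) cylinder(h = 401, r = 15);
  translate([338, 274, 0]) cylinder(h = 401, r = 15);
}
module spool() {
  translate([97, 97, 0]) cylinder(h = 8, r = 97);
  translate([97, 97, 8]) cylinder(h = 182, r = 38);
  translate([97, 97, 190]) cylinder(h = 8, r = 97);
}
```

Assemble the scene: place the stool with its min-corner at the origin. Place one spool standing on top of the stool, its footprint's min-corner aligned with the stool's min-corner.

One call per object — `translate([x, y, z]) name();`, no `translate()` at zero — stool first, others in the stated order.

stool();
translate([0, 0, 438]) spool();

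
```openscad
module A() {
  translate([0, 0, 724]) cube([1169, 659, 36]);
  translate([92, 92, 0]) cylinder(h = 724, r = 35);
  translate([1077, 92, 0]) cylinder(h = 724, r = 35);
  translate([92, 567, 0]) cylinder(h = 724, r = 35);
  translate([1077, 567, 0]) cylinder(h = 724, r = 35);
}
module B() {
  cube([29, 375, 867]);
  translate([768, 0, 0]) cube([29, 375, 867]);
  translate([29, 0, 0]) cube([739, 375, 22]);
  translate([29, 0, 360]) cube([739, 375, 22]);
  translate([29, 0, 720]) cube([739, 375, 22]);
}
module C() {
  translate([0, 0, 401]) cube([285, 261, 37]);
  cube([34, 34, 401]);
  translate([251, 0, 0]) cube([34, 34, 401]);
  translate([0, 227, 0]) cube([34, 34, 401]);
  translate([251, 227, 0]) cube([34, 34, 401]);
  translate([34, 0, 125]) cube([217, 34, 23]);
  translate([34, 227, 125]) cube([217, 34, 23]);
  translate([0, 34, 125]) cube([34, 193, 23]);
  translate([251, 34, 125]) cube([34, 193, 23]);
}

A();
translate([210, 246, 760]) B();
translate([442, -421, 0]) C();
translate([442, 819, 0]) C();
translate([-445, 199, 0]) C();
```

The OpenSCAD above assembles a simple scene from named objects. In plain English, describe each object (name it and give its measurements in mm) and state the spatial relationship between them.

A is a rectangular dining table. The top is 1169×659×36 mm with its upper surface at z = 760 mm. It stands on four round legs of 70 mm diameter, each leg's bounding box inset 57 mm from the nearest pair of top edges, running from the floor to the underside of the top.

B is an open bookshelf. Two side panels, each 29 mm thick, 375 mm deep and 867 mm tall, stand 797 mm apart (outside-to-outside). Between them sit 3 shelves, each 22 mm thick and 375 mm deep, spanning the full gap between the sides. The bottom shelf rests on the floor (its underside at z = 0) and the clear gap between one shelf's top and the next shelf's underside is 338 mm.

C is a four-legged stool. The seat is 285×261 mm, 37 mm thick, top at z = 438 mm. It stands on four square legs, each 34×34 mm in cross-section, from z = 0 to the seat underside, each flush with a corner of the seat. Four stretchers, 34 mm wide and 23 mm tall, connect adjacent legs with their undersides at z = 125 mm, each running between the inner faces of the legs it joins and aligned with the legs' outer faces on the other axis.

The bookshelf is on top of the table. Three stools sit around the table at the −y, +y, −x sides.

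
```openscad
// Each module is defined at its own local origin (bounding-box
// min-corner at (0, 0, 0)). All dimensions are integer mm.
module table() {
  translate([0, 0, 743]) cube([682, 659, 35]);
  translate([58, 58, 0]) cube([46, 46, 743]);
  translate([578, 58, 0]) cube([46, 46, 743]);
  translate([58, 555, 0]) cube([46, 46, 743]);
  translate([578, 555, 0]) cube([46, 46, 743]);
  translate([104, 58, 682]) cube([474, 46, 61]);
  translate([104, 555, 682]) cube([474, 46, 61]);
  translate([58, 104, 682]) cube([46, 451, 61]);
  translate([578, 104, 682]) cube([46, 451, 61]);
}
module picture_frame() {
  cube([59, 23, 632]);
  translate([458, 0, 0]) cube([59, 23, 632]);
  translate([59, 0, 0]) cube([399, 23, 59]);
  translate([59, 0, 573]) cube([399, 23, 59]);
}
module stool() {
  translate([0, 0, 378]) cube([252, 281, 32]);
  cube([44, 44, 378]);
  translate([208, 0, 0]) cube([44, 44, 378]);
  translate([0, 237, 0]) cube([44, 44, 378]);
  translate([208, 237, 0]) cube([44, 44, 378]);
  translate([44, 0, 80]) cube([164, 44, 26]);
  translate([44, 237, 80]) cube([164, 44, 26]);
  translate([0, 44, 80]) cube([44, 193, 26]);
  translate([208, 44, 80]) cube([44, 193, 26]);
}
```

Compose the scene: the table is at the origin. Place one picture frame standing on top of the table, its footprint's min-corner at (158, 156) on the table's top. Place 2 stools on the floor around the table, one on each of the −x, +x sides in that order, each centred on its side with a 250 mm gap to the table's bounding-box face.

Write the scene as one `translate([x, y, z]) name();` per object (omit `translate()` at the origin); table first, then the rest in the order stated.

table();
translate([158, 156, 778]) picture_frame();
translate([-502, 189, 0]) stool();
translate([932, 189, 0]) stool();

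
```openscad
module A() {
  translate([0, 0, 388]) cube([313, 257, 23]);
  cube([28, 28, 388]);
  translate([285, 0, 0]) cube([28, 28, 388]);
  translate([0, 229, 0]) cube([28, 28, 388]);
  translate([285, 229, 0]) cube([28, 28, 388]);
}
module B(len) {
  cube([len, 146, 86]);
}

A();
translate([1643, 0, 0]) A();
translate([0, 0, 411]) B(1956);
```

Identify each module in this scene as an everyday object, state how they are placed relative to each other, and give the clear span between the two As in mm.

A is a stool. B is a beam. A beam spans the tops of two stools. The clear span between the two stools is 1330 mm.

Second stool starts at x = 1643; first ends at x = 313; clear span = 1643 − 313 = 1330 mm.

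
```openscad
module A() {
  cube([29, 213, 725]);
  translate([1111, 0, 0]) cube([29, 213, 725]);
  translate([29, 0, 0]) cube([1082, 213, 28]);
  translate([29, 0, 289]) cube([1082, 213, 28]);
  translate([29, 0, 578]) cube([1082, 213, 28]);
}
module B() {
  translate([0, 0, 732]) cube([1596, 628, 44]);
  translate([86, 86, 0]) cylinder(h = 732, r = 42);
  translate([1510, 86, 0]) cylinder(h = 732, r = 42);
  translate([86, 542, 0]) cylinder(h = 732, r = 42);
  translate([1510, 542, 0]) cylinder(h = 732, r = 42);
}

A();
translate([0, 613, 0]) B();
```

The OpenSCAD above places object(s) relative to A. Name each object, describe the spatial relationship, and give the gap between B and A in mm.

The table's nearest face is 400 mm from the bookshelf's +y face.

A is a bookshelf. B is a table. The table is on the floor beside the bookshelf on its +y side. The gap between the table and the bookshelf is 400 mm.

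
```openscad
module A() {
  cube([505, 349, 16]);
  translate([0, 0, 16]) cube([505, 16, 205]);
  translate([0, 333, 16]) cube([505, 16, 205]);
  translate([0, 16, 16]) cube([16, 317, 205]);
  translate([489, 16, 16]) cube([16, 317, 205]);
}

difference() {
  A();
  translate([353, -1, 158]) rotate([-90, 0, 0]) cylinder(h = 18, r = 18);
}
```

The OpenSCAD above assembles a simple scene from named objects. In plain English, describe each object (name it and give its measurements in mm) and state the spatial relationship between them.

A is an open-topped rectangular box: outside dimensions 505×349×221 mm, with a uniform wall and base thickness of 16 mm. The base is a full 505×349 slab on the floor; four walls sit on top of the base. The front and back walls (the −y and +y sides) span the full width; the two side walls fit between them.

The open box has a circular hole of radius 18 mm through its front wall, centred at (x = 353, z = 158).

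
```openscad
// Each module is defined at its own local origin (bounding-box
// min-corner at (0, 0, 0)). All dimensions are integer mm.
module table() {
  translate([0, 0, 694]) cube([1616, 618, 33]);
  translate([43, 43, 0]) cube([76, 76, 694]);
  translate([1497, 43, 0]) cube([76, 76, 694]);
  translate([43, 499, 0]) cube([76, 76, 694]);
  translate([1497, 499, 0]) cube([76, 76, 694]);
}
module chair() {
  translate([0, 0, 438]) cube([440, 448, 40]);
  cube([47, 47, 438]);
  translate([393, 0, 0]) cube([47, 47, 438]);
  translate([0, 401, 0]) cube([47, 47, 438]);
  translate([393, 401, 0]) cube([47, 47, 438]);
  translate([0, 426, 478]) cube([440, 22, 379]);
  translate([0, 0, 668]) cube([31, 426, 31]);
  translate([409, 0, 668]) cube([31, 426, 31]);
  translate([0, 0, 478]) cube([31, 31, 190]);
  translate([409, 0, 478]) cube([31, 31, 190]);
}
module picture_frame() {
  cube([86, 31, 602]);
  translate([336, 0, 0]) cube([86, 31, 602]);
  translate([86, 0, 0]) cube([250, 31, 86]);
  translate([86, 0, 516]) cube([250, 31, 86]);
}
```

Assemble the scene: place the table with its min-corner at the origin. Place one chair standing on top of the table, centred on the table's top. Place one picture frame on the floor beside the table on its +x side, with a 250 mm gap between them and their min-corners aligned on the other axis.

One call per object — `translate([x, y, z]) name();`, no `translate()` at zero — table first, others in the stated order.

table();
translate([588, 85, 727]) chair();
translate([1866, 0, 0]) picture_frame();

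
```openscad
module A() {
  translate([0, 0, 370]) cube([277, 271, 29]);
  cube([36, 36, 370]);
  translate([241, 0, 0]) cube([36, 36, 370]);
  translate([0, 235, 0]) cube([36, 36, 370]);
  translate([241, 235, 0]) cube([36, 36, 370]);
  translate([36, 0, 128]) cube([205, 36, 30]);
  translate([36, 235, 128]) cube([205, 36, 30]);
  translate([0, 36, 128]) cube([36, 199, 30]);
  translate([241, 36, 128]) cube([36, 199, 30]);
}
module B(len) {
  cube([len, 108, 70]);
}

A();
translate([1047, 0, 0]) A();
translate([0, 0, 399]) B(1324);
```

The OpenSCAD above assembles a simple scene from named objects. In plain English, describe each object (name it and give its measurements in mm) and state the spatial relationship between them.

A is a four-legged stool. The seat is a 277×271×29 mm slab whose top surface is at z = 399 mm; four square legs, each 36×36 mm in cross-section, run from the floor (z = 0) to the underside of the seat, each flush with a corner of the seat. Four stretchers, 36 mm wide and 30 mm tall, connect adjacent legs with their undersides at z = 128 mm, each running between the inner faces of the legs it joins and aligned with the legs' outer faces on the other axis.

B is a rectangular beam 1324 mm long (x), 108 mm deep (y), 70 mm thick (z).

The beam spans the tops of two stools placed 770 mm apart, resting at z = 399 mm.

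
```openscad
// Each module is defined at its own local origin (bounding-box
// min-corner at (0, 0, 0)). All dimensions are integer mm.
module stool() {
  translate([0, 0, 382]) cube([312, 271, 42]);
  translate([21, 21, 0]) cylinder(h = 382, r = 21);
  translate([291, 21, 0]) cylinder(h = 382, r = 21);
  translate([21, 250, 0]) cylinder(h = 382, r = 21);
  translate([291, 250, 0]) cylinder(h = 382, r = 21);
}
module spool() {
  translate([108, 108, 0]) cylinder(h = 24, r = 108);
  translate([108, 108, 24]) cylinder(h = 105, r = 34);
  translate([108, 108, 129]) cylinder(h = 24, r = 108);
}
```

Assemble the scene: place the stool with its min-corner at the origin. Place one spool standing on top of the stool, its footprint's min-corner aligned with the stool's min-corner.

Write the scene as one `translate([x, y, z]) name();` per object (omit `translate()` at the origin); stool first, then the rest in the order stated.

stool();
translate([0, 0, 424]) spool();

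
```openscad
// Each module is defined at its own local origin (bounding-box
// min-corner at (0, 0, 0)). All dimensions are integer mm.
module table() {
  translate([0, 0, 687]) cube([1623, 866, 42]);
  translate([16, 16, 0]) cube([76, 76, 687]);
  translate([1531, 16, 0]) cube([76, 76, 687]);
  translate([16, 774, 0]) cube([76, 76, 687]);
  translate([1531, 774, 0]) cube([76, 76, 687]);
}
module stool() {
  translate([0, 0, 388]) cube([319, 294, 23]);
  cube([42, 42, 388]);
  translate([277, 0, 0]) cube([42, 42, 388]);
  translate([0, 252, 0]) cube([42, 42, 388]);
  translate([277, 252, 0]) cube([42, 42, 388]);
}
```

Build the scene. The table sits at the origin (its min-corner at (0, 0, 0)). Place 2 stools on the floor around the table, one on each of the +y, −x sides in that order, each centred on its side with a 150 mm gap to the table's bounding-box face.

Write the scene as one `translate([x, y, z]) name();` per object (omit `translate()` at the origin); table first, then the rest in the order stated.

table();
translate([652, 1016, 0]) stool();
translate([-469, 286, 0]) stool();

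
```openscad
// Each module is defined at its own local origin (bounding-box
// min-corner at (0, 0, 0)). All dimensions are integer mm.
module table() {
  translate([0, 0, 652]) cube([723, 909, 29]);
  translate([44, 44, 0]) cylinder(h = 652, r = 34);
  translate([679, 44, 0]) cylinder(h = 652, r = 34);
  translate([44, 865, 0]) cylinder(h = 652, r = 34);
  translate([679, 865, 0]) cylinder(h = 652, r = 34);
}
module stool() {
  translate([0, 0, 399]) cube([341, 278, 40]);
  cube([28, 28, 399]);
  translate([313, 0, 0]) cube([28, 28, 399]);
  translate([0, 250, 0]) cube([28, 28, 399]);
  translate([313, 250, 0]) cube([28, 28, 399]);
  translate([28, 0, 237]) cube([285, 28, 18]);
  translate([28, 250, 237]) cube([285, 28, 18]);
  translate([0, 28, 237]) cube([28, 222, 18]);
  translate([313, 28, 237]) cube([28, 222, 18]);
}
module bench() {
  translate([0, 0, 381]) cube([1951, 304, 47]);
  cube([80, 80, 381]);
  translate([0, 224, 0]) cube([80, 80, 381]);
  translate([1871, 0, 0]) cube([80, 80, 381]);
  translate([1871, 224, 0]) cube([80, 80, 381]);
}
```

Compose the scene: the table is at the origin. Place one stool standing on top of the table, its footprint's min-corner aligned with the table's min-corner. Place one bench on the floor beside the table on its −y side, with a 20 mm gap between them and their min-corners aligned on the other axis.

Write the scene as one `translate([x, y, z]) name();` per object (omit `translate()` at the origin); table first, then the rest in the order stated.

table();
translate([0, 0, 681]) stool();
translate([0, -324, 0]) bench();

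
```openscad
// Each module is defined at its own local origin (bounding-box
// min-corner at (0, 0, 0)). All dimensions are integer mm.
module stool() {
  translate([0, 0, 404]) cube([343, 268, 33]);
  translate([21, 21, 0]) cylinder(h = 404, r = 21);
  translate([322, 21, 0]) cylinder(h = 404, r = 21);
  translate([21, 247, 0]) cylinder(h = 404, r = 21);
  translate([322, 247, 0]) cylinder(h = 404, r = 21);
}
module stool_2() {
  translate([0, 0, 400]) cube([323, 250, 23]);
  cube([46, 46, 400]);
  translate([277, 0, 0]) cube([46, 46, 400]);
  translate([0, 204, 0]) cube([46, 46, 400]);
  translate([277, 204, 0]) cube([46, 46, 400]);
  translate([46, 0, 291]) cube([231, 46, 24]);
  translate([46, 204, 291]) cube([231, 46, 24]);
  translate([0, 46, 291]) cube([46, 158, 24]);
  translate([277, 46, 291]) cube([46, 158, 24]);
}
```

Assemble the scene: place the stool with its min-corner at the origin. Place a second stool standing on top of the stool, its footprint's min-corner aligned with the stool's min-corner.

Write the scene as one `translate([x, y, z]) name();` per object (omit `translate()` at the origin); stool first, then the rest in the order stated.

stool();
translate([0, 0, 437]) stool_2();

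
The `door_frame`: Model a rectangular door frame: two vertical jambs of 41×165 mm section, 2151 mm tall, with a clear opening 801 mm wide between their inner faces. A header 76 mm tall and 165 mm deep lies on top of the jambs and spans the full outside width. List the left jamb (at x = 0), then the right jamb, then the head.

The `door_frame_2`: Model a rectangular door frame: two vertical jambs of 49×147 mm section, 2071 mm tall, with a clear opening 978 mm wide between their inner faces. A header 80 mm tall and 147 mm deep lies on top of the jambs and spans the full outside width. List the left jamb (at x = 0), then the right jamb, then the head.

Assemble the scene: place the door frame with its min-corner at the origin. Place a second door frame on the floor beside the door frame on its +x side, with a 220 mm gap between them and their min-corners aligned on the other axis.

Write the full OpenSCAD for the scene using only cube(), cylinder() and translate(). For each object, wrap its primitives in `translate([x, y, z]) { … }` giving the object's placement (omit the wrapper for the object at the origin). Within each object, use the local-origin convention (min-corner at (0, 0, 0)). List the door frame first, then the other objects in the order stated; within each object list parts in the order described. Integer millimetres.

cube([41, 165, 2151]);
translate([842, 0, 0]) cube([41, 165, 2151]);
translate([0, 0, 2151]) cube([883, 165, 76]);
translate([1103, 0, 0]) {
  cube([49, 147, 2071]);
  translate([1027, 0, 0]) cube([49, 147, 2071]);
  translate([0, 0, 2071]) cube([1076, 147, 80]);
}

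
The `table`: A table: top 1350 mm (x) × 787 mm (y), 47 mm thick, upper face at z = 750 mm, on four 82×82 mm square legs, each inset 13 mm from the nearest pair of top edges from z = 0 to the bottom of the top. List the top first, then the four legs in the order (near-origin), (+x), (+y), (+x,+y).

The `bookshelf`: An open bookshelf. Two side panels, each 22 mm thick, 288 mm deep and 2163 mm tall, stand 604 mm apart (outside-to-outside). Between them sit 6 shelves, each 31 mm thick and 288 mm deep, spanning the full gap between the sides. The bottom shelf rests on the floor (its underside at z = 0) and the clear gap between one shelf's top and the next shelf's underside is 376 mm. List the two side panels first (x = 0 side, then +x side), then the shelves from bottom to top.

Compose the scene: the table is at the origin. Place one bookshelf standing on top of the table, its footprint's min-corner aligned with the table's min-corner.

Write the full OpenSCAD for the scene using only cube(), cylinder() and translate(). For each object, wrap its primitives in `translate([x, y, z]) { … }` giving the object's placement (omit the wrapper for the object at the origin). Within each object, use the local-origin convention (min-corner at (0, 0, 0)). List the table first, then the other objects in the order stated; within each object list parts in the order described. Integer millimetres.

translate([0, 0, 703]) cube([1350, 787, 47]);
translate([13, 13, 0]) cube([82, 82, 703]);
translate([1255, 13, 0]) cube([82, 82, 703]);
translate([13, 692, 0]) cube([82, 82, 703]);
translate([1255, 692, 0]) cube([82, 82, 703]);
translate([0, 0, 750]) {
  cube([22, 288, 2163]);
  translate([582, 0, 0]) cube([22, 288, 2163]);
  translate([22, 0, 0]) cube([560, 288, 31]);
  translate([22, 0, 407]) cube([560, 288, 31]);
  translate([22, 0, 814]) cube([560, 288, 31]);
  translate([22, 0, 1221]) cube([560, 288, 31]);
  translate([22, 0, 1628]) cube([560, 288, 31]);
  translate([22, 0, 2035]) cube([560, 288, 31]);
}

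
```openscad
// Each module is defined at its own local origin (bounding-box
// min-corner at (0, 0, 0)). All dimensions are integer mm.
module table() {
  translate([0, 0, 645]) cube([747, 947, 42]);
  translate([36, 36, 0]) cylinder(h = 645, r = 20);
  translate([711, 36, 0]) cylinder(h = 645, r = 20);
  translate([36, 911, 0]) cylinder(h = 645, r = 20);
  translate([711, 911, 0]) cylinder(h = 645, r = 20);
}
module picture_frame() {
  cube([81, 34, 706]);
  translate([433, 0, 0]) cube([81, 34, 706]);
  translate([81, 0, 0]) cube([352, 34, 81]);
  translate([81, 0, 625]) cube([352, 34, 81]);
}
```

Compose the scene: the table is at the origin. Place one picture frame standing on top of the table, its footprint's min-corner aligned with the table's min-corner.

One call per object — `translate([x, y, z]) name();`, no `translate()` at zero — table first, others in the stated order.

table();
translate([0, 0, 687]) picture_frame();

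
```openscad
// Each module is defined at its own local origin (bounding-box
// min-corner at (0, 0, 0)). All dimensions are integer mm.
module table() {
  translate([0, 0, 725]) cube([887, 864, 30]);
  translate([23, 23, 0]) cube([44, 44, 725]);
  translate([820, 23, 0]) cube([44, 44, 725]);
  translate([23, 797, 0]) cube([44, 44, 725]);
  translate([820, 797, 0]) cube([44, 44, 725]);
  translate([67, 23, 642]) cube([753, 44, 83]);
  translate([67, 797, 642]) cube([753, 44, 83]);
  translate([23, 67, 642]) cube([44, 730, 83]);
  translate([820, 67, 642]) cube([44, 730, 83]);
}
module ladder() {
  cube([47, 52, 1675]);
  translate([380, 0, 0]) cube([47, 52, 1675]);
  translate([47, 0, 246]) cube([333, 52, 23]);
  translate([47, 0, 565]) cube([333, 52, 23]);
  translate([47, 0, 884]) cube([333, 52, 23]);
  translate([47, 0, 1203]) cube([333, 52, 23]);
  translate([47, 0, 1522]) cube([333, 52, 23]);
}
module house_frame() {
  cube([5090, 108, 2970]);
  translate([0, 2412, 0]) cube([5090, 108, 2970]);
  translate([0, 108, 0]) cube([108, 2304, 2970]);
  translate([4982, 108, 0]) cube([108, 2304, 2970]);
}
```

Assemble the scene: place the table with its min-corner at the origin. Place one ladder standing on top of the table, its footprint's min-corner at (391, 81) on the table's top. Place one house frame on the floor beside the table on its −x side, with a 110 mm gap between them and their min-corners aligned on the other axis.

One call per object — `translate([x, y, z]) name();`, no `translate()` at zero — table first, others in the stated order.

table();
translate([391, 81, 755]) ladder();
translate([-5200, 0, 0]) house_frame();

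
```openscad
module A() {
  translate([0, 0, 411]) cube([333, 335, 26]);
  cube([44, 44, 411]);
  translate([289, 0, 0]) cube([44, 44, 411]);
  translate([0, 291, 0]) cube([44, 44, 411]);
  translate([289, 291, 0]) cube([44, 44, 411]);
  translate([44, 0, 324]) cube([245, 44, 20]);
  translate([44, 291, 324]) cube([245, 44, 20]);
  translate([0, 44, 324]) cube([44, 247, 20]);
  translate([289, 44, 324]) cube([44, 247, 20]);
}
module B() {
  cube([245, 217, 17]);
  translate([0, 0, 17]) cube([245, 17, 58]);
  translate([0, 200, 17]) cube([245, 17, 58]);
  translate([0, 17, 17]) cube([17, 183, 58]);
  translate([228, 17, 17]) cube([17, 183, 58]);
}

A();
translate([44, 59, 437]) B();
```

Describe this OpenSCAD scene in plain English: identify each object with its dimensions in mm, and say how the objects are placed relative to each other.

A is a simple wooden stool: a rectangular seat 333 mm (x) by 335 mm (y), 26 mm thick, top face at z = 437 mm, on four square legs, each 44×44 mm in cross-section. The legs rest on z = 0, each flush with a corner of the seat. Four stretchers, 44 mm wide and 20 mm tall, connect adjacent legs with their undersides at z = 324 mm, each running between the inner faces of the legs it joins and aligned with the legs' outer faces on the other axis.

B is an open-topped rectangular box: outside dimensions 245×217×75 mm, with a uniform wall and base thickness of 17 mm. The base is a full 245×217 slab on the floor; four walls sit on top of the base. The front and back walls (the −y and +y sides) span the full width; the two side walls fit between them.

The open box is on top of the stool, centred.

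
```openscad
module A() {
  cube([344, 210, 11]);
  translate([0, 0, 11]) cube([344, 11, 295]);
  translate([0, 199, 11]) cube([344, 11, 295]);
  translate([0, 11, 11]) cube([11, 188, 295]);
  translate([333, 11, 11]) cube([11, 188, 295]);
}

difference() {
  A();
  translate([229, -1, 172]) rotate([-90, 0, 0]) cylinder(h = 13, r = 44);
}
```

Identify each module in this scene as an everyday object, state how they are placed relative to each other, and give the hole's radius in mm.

The subtracted cylinder has r = 44 mm.

A is an open box. The open box has a circular hole through its front wall. The hole's radius is 44 mm.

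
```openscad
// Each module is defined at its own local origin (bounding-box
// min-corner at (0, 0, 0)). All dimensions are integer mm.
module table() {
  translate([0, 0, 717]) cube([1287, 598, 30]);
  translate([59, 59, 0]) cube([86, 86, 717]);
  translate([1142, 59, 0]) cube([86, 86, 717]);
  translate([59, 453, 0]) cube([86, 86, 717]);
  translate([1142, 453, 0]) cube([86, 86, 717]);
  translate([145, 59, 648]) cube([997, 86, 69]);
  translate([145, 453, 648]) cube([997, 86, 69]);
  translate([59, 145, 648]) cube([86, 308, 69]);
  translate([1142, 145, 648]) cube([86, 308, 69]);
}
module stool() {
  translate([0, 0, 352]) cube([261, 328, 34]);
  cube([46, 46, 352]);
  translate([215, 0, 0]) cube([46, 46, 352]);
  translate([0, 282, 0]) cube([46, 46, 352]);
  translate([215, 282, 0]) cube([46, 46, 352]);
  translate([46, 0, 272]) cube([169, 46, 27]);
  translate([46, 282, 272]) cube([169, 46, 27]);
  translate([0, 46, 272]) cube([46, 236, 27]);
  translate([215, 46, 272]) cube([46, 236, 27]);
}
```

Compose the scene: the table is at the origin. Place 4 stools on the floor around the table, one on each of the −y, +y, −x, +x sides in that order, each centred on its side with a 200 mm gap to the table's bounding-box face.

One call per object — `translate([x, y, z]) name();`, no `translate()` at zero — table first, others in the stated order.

table();
translate([513, -528, 0]) stool();
translate([513, 798, 0]) stool();
translate([-461, 135, 0]) stool();
translate([1487, 135, 0]) stool();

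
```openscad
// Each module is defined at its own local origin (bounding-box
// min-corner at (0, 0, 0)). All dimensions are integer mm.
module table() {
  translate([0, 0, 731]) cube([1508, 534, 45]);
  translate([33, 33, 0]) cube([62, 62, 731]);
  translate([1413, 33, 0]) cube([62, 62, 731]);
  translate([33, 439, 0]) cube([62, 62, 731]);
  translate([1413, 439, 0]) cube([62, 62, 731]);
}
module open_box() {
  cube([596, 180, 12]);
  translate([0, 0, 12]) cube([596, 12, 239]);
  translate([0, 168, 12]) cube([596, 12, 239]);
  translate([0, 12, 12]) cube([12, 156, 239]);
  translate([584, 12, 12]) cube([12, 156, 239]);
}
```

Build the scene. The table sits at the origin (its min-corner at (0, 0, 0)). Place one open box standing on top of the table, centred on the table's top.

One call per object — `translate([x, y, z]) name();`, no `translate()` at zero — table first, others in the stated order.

table();
translate([456, 177, 776]) open_box();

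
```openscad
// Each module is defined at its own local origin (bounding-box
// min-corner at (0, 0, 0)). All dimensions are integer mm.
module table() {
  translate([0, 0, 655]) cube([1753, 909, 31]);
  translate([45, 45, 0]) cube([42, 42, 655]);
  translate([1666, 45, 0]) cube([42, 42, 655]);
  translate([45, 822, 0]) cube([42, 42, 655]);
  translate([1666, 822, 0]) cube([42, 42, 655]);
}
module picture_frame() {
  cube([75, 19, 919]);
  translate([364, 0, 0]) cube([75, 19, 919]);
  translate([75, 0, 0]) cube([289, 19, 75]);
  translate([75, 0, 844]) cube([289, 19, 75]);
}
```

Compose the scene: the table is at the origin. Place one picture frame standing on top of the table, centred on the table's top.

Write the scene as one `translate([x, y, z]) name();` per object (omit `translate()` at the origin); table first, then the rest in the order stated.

table();
translate([657, 445, 686]) picture_frame();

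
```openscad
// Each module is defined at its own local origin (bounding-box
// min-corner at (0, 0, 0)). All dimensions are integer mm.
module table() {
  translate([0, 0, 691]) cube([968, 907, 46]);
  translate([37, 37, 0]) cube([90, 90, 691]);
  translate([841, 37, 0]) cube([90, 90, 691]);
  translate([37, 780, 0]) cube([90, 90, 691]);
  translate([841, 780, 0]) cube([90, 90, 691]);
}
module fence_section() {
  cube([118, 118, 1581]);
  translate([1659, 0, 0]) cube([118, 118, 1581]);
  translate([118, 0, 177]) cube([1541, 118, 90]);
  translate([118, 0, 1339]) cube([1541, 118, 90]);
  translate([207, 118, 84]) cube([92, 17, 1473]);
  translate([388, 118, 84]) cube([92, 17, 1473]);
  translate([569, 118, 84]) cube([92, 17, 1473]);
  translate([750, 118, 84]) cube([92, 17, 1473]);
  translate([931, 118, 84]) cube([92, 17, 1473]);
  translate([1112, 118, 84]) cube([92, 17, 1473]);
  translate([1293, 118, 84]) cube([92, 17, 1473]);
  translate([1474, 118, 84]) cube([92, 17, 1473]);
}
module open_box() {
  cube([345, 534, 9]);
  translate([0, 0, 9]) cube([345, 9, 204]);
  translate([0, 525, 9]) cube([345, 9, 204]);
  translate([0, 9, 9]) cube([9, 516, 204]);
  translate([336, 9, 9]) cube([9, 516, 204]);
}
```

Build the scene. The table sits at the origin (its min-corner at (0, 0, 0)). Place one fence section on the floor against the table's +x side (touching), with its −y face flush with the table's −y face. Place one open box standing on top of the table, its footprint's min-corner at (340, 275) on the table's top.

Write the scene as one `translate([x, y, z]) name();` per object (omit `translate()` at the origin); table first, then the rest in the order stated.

table();
translate([968, 0, 0]) fence_section();
translate([340, 275, 737]) open_box();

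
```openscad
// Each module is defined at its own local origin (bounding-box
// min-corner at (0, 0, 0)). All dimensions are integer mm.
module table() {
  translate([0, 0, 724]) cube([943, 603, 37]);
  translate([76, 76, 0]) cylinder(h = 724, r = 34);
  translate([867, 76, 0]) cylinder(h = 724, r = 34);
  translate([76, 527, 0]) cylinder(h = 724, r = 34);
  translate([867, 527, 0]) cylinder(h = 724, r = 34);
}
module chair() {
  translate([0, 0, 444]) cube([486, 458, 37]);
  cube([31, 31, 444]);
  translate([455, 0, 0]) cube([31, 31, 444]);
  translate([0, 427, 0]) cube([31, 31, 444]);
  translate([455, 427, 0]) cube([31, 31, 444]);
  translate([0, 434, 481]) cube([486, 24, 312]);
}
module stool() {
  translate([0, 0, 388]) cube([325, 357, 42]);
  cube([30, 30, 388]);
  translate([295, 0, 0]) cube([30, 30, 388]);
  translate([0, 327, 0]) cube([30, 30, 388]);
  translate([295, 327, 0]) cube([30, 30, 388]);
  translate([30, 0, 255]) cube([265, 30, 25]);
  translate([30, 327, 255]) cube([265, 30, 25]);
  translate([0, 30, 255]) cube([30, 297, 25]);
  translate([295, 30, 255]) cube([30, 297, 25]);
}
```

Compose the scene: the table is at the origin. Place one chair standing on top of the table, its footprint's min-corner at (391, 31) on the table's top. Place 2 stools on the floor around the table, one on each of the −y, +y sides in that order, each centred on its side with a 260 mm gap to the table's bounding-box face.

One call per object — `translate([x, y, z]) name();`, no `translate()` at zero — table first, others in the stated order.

table();
translate([391, 31, 761]) chair();
translate([309, -617, 0]) stool();
translate([309, 863, 0]) stool();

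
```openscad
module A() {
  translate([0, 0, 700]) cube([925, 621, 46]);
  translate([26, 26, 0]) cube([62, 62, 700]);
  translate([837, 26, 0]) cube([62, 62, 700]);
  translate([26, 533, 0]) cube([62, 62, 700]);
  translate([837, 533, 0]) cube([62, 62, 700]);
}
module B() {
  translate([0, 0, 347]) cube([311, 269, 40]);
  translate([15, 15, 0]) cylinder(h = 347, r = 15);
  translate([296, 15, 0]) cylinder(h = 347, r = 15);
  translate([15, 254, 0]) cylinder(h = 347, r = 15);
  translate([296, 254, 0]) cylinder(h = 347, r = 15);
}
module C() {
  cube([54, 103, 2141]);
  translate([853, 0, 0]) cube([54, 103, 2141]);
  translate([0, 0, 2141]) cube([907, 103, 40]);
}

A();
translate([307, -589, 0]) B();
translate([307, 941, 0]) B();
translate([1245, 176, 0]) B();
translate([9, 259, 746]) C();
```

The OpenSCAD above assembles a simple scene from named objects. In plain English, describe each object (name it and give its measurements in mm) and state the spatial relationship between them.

A is a table: top 925 mm (x) × 621 mm (y), 46 mm thick, upper face at z = 746 mm, on four 62×62 mm square legs, each inset 26 mm from the nearest pair of top edges, running from z = 0 to the bottom of the top.

B is a four-legged stool. The seat is a 311×269×40 mm slab whose top surface is at z = 387 mm; four round legs, each 30 mm in diameter, run from the floor (z = 0) to the underside of the seat, each leg's axis is inset half a diameter from the nearest pair of seat edges (so the leg's bounding box is flush with the corner).

C is a rectangular door frame: two vertical jambs of 54×103 mm section, 2141 mm tall, with a clear opening 799 mm wide between their inner faces. A header 40 mm tall and 103 mm deep lies on top of the jambs and spans the full outside width.

Three stools sit around the table at the −y, +y, +x sides. The door frame is on top of the table, centred.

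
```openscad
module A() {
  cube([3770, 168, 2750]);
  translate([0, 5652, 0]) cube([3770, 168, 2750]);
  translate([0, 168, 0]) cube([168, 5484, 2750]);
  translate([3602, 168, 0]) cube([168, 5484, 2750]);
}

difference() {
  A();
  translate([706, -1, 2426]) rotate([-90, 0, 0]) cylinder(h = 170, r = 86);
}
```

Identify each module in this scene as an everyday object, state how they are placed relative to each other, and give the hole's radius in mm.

The subtracted cylinder has r = 86 mm.

A is a house frame. The house frame has a circular hole through its front wall. The hole's radius is 86 mm.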